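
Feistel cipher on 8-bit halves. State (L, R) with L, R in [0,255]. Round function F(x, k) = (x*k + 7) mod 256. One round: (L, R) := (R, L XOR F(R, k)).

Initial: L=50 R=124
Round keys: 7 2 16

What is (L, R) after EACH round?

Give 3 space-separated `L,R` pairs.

Round 1 (k=7): L=124 R=89
Round 2 (k=2): L=89 R=197
Round 3 (k=16): L=197 R=14

Answer: 124,89 89,197 197,14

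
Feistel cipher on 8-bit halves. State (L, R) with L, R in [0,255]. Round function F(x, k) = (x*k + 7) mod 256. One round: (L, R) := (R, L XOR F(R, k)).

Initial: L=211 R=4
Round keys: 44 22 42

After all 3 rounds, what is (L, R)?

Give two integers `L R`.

Answer: 155 17

Derivation:
Round 1 (k=44): L=4 R=100
Round 2 (k=22): L=100 R=155
Round 3 (k=42): L=155 R=17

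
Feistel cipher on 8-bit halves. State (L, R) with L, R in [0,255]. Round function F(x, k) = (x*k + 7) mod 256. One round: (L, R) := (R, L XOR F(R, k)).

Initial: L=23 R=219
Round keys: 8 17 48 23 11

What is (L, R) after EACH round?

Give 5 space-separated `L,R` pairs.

Round 1 (k=8): L=219 R=200
Round 2 (k=17): L=200 R=148
Round 3 (k=48): L=148 R=15
Round 4 (k=23): L=15 R=244
Round 5 (k=11): L=244 R=140

Answer: 219,200 200,148 148,15 15,244 244,140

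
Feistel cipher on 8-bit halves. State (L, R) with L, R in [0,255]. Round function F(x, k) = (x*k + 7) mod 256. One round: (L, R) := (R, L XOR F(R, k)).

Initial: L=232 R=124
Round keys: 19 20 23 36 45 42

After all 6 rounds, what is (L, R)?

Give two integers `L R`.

Round 1 (k=19): L=124 R=211
Round 2 (k=20): L=211 R=255
Round 3 (k=23): L=255 R=35
Round 4 (k=36): L=35 R=12
Round 5 (k=45): L=12 R=0
Round 6 (k=42): L=0 R=11

Answer: 0 11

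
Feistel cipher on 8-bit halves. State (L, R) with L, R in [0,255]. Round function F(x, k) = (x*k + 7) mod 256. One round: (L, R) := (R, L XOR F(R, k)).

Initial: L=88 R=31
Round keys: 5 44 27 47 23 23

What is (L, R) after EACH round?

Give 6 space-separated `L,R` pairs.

Round 1 (k=5): L=31 R=250
Round 2 (k=44): L=250 R=224
Round 3 (k=27): L=224 R=93
Round 4 (k=47): L=93 R=250
Round 5 (k=23): L=250 R=32
Round 6 (k=23): L=32 R=29

Answer: 31,250 250,224 224,93 93,250 250,32 32,29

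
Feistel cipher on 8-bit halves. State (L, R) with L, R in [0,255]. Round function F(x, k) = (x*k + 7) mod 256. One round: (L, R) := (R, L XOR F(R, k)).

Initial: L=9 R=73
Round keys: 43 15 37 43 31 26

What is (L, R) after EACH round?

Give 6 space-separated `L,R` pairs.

Answer: 73,67 67,189 189,27 27,45 45,97 97,204

Derivation:
Round 1 (k=43): L=73 R=67
Round 2 (k=15): L=67 R=189
Round 3 (k=37): L=189 R=27
Round 4 (k=43): L=27 R=45
Round 5 (k=31): L=45 R=97
Round 6 (k=26): L=97 R=204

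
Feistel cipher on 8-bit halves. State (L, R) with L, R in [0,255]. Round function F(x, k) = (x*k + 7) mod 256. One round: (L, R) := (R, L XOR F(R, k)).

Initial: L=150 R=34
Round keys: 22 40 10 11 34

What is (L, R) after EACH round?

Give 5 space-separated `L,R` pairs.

Answer: 34,101 101,237 237,44 44,6 6,255

Derivation:
Round 1 (k=22): L=34 R=101
Round 2 (k=40): L=101 R=237
Round 3 (k=10): L=237 R=44
Round 4 (k=11): L=44 R=6
Round 5 (k=34): L=6 R=255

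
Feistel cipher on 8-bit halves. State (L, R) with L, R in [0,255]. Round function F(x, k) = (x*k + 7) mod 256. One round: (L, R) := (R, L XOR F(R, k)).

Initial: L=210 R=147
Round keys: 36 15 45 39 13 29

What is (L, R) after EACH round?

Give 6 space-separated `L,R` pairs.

Round 1 (k=36): L=147 R=97
Round 2 (k=15): L=97 R=37
Round 3 (k=45): L=37 R=233
Round 4 (k=39): L=233 R=163
Round 5 (k=13): L=163 R=167
Round 6 (k=29): L=167 R=81

Answer: 147,97 97,37 37,233 233,163 163,167 167,81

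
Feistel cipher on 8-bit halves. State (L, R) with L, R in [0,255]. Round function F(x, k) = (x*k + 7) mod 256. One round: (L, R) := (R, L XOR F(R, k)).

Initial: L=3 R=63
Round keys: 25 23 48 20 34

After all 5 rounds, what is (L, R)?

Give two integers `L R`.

Answer: 34 209

Derivation:
Round 1 (k=25): L=63 R=45
Round 2 (k=23): L=45 R=45
Round 3 (k=48): L=45 R=90
Round 4 (k=20): L=90 R=34
Round 5 (k=34): L=34 R=209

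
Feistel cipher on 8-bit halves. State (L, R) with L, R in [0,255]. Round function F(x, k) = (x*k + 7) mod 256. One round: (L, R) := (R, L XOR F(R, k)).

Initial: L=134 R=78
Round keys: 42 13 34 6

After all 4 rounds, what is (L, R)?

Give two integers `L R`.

Round 1 (k=42): L=78 R=85
Round 2 (k=13): L=85 R=22
Round 3 (k=34): L=22 R=166
Round 4 (k=6): L=166 R=253

Answer: 166 253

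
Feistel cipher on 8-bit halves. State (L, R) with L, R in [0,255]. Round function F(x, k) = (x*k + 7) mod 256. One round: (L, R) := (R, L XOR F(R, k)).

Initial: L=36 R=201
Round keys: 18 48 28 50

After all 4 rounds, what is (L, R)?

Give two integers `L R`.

Answer: 194 85

Derivation:
Round 1 (k=18): L=201 R=13
Round 2 (k=48): L=13 R=190
Round 3 (k=28): L=190 R=194
Round 4 (k=50): L=194 R=85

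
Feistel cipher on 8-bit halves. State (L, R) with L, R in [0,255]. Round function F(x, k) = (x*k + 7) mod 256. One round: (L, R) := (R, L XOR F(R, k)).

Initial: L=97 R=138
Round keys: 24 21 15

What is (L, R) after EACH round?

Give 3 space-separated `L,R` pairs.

Answer: 138,150 150,223 223,142

Derivation:
Round 1 (k=24): L=138 R=150
Round 2 (k=21): L=150 R=223
Round 3 (k=15): L=223 R=142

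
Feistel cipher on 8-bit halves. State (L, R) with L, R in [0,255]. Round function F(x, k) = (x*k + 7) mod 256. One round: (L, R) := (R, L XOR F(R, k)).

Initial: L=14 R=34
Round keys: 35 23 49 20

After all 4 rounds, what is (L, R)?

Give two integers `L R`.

Round 1 (k=35): L=34 R=163
Round 2 (k=23): L=163 R=142
Round 3 (k=49): L=142 R=150
Round 4 (k=20): L=150 R=49

Answer: 150 49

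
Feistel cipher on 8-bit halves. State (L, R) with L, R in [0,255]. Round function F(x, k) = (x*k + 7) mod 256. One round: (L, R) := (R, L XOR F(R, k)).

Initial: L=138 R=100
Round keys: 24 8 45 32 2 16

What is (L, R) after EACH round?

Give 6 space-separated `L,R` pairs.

Round 1 (k=24): L=100 R=237
Round 2 (k=8): L=237 R=11
Round 3 (k=45): L=11 R=27
Round 4 (k=32): L=27 R=108
Round 5 (k=2): L=108 R=196
Round 6 (k=16): L=196 R=43

Answer: 100,237 237,11 11,27 27,108 108,196 196,43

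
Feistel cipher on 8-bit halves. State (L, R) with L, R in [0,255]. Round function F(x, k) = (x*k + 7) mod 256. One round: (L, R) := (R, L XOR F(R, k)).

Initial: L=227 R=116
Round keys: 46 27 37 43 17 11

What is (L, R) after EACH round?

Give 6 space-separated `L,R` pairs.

Answer: 116,60 60,47 47,238 238,46 46,251 251,254

Derivation:
Round 1 (k=46): L=116 R=60
Round 2 (k=27): L=60 R=47
Round 3 (k=37): L=47 R=238
Round 4 (k=43): L=238 R=46
Round 5 (k=17): L=46 R=251
Round 6 (k=11): L=251 R=254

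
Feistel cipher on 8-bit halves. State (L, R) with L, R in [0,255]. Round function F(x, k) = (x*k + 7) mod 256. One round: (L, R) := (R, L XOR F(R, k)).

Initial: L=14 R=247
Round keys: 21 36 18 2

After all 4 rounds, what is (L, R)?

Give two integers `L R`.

Round 1 (k=21): L=247 R=68
Round 2 (k=36): L=68 R=96
Round 3 (k=18): L=96 R=131
Round 4 (k=2): L=131 R=109

Answer: 131 109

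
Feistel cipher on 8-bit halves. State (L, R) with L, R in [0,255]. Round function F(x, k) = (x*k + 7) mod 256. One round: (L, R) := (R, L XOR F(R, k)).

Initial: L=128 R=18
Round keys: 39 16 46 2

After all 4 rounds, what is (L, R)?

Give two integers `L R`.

Answer: 40 18

Derivation:
Round 1 (k=39): L=18 R=69
Round 2 (k=16): L=69 R=69
Round 3 (k=46): L=69 R=40
Round 4 (k=2): L=40 R=18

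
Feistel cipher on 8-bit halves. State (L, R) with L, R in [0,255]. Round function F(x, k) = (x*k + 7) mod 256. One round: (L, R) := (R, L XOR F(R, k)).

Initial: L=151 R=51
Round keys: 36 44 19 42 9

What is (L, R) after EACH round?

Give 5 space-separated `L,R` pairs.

Round 1 (k=36): L=51 R=164
Round 2 (k=44): L=164 R=4
Round 3 (k=19): L=4 R=247
Round 4 (k=42): L=247 R=137
Round 5 (k=9): L=137 R=47

Answer: 51,164 164,4 4,247 247,137 137,47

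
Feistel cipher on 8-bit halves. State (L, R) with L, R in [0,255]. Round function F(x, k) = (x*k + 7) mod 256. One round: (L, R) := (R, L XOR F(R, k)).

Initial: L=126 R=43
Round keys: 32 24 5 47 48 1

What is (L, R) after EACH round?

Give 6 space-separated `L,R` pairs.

Answer: 43,25 25,116 116,82 82,97 97,101 101,13

Derivation:
Round 1 (k=32): L=43 R=25
Round 2 (k=24): L=25 R=116
Round 3 (k=5): L=116 R=82
Round 4 (k=47): L=82 R=97
Round 5 (k=48): L=97 R=101
Round 6 (k=1): L=101 R=13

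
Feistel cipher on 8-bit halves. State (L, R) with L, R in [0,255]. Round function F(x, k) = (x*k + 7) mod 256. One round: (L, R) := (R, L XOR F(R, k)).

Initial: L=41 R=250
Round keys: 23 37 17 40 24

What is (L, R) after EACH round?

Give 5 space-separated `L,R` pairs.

Round 1 (k=23): L=250 R=84
Round 2 (k=37): L=84 R=209
Round 3 (k=17): L=209 R=188
Round 4 (k=40): L=188 R=182
Round 5 (k=24): L=182 R=171

Answer: 250,84 84,209 209,188 188,182 182,171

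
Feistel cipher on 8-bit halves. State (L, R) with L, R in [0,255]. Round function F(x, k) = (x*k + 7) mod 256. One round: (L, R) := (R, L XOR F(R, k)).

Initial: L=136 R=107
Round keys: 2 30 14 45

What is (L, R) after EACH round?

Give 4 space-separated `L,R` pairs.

Answer: 107,85 85,150 150,110 110,203

Derivation:
Round 1 (k=2): L=107 R=85
Round 2 (k=30): L=85 R=150
Round 3 (k=14): L=150 R=110
Round 4 (k=45): L=110 R=203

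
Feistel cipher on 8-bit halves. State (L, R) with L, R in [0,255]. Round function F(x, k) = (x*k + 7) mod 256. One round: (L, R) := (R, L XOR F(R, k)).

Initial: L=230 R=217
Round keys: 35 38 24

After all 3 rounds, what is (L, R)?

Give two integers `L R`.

Answer: 166 195

Derivation:
Round 1 (k=35): L=217 R=84
Round 2 (k=38): L=84 R=166
Round 3 (k=24): L=166 R=195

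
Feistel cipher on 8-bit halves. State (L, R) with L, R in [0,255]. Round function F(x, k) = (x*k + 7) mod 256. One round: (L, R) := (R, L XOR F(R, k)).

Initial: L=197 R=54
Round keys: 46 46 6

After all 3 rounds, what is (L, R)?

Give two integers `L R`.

Round 1 (k=46): L=54 R=126
Round 2 (k=46): L=126 R=157
Round 3 (k=6): L=157 R=203

Answer: 157 203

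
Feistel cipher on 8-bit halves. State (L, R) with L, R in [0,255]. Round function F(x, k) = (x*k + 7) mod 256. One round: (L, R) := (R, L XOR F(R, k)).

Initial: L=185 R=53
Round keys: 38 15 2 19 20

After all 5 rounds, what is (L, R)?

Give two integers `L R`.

Round 1 (k=38): L=53 R=92
Round 2 (k=15): L=92 R=94
Round 3 (k=2): L=94 R=159
Round 4 (k=19): L=159 R=138
Round 5 (k=20): L=138 R=80

Answer: 138 80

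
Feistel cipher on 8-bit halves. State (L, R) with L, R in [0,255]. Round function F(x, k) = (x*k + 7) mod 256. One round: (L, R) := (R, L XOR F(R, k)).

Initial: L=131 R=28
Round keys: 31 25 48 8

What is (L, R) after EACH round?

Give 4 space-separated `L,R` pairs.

Answer: 28,232 232,179 179,127 127,76

Derivation:
Round 1 (k=31): L=28 R=232
Round 2 (k=25): L=232 R=179
Round 3 (k=48): L=179 R=127
Round 4 (k=8): L=127 R=76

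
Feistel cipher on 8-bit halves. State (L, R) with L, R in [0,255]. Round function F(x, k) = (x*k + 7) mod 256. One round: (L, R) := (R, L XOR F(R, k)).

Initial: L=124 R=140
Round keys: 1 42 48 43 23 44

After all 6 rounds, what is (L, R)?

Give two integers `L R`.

Answer: 1 205

Derivation:
Round 1 (k=1): L=140 R=239
Round 2 (k=42): L=239 R=177
Round 3 (k=48): L=177 R=216
Round 4 (k=43): L=216 R=254
Round 5 (k=23): L=254 R=1
Round 6 (k=44): L=1 R=205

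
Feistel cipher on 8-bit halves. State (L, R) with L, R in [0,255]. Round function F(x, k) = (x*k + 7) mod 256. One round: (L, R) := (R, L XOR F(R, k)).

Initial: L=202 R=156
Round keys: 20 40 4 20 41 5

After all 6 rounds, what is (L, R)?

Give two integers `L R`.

Round 1 (k=20): L=156 R=253
Round 2 (k=40): L=253 R=19
Round 3 (k=4): L=19 R=174
Round 4 (k=20): L=174 R=140
Round 5 (k=41): L=140 R=221
Round 6 (k=5): L=221 R=212

Answer: 221 212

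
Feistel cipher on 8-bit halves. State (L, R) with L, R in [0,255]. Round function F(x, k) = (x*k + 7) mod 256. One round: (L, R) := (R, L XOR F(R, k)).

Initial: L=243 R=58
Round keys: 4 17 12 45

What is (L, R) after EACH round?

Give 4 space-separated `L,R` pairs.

Answer: 58,28 28,217 217,47 47,147

Derivation:
Round 1 (k=4): L=58 R=28
Round 2 (k=17): L=28 R=217
Round 3 (k=12): L=217 R=47
Round 4 (k=45): L=47 R=147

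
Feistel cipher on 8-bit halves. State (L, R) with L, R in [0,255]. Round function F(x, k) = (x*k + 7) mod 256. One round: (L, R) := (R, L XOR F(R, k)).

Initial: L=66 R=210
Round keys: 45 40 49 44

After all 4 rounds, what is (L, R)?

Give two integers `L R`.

Answer: 23 214

Derivation:
Round 1 (k=45): L=210 R=179
Round 2 (k=40): L=179 R=45
Round 3 (k=49): L=45 R=23
Round 4 (k=44): L=23 R=214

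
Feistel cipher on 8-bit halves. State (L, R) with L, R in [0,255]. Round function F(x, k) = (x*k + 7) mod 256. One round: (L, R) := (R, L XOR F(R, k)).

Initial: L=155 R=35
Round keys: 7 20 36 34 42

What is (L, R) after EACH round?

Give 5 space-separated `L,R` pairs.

Round 1 (k=7): L=35 R=103
Round 2 (k=20): L=103 R=48
Round 3 (k=36): L=48 R=160
Round 4 (k=34): L=160 R=119
Round 5 (k=42): L=119 R=45

Answer: 35,103 103,48 48,160 160,119 119,45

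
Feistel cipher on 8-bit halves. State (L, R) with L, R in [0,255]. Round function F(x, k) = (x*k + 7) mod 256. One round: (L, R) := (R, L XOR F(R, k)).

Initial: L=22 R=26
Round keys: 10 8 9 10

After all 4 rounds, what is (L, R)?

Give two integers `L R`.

Round 1 (k=10): L=26 R=29
Round 2 (k=8): L=29 R=245
Round 3 (k=9): L=245 R=185
Round 4 (k=10): L=185 R=180

Answer: 185 180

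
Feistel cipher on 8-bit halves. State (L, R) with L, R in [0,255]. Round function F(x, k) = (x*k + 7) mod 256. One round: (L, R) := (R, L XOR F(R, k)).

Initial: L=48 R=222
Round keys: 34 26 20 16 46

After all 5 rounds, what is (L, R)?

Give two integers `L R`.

Answer: 236 191

Derivation:
Round 1 (k=34): L=222 R=179
Round 2 (k=26): L=179 R=235
Round 3 (k=20): L=235 R=208
Round 4 (k=16): L=208 R=236
Round 5 (k=46): L=236 R=191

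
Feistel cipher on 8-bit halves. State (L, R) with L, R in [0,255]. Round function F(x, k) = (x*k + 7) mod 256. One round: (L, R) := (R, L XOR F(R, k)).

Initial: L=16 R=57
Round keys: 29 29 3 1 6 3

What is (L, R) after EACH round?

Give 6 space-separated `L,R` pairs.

Answer: 57,108 108,122 122,25 25,90 90,58 58,239

Derivation:
Round 1 (k=29): L=57 R=108
Round 2 (k=29): L=108 R=122
Round 3 (k=3): L=122 R=25
Round 4 (k=1): L=25 R=90
Round 5 (k=6): L=90 R=58
Round 6 (k=3): L=58 R=239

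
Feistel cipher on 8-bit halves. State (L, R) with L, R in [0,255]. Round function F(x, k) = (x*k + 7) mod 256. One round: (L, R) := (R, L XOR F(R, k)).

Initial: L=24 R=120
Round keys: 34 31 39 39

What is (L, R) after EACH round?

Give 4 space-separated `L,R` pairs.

Round 1 (k=34): L=120 R=239
Round 2 (k=31): L=239 R=128
Round 3 (k=39): L=128 R=104
Round 4 (k=39): L=104 R=95

Answer: 120,239 239,128 128,104 104,95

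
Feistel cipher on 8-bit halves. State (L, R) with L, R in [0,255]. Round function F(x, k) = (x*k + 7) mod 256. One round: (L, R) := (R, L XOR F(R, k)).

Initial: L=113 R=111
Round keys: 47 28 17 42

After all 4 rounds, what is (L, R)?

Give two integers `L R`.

Round 1 (k=47): L=111 R=25
Round 2 (k=28): L=25 R=172
Round 3 (k=17): L=172 R=106
Round 4 (k=42): L=106 R=199

Answer: 106 199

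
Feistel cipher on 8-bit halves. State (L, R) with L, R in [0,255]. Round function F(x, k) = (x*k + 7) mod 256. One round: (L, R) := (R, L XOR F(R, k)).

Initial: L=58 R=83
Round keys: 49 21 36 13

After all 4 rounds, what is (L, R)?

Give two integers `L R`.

Round 1 (k=49): L=83 R=208
Round 2 (k=21): L=208 R=68
Round 3 (k=36): L=68 R=71
Round 4 (k=13): L=71 R=230

Answer: 71 230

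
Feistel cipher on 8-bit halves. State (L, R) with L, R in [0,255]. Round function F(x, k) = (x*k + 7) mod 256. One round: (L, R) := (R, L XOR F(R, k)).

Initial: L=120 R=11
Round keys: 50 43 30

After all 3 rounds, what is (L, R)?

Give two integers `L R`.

Answer: 69 72

Derivation:
Round 1 (k=50): L=11 R=85
Round 2 (k=43): L=85 R=69
Round 3 (k=30): L=69 R=72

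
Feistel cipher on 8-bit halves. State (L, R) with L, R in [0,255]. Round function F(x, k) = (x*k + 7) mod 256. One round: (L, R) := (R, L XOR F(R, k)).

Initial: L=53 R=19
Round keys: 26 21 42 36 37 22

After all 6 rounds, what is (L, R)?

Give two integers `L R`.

Round 1 (k=26): L=19 R=192
Round 2 (k=21): L=192 R=212
Round 3 (k=42): L=212 R=15
Round 4 (k=36): L=15 R=247
Round 5 (k=37): L=247 R=181
Round 6 (k=22): L=181 R=98

Answer: 181 98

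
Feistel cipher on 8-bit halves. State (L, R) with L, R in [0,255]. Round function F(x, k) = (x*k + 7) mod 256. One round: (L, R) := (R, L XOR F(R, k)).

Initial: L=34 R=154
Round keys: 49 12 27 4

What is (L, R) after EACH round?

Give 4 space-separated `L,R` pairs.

Answer: 154,163 163,49 49,145 145,122

Derivation:
Round 1 (k=49): L=154 R=163
Round 2 (k=12): L=163 R=49
Round 3 (k=27): L=49 R=145
Round 4 (k=4): L=145 R=122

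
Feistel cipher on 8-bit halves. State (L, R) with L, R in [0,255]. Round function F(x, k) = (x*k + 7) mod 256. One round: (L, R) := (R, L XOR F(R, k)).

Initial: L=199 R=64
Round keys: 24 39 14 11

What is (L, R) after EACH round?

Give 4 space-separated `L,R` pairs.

Answer: 64,192 192,7 7,169 169,77

Derivation:
Round 1 (k=24): L=64 R=192
Round 2 (k=39): L=192 R=7
Round 3 (k=14): L=7 R=169
Round 4 (k=11): L=169 R=77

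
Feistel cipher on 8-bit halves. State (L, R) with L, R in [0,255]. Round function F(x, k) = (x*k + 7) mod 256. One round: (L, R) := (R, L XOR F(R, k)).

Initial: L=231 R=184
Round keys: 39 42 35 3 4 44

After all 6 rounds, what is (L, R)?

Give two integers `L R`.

Round 1 (k=39): L=184 R=232
Round 2 (k=42): L=232 R=175
Round 3 (k=35): L=175 R=28
Round 4 (k=3): L=28 R=244
Round 5 (k=4): L=244 R=203
Round 6 (k=44): L=203 R=31

Answer: 203 31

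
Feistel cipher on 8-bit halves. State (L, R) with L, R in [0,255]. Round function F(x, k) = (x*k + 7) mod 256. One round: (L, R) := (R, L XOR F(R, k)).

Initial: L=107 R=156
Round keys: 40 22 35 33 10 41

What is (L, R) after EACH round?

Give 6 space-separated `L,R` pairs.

Answer: 156,12 12,147 147,44 44,32 32,107 107,10

Derivation:
Round 1 (k=40): L=156 R=12
Round 2 (k=22): L=12 R=147
Round 3 (k=35): L=147 R=44
Round 4 (k=33): L=44 R=32
Round 5 (k=10): L=32 R=107
Round 6 (k=41): L=107 R=10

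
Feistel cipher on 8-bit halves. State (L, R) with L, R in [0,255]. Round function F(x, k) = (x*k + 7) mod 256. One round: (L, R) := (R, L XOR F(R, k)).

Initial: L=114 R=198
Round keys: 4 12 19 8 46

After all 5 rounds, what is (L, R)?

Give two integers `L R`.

Answer: 186 24

Derivation:
Round 1 (k=4): L=198 R=109
Round 2 (k=12): L=109 R=229
Round 3 (k=19): L=229 R=107
Round 4 (k=8): L=107 R=186
Round 5 (k=46): L=186 R=24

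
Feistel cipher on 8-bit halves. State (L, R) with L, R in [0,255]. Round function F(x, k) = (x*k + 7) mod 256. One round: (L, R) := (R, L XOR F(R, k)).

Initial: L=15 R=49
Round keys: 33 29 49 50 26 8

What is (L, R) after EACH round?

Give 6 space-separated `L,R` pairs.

Round 1 (k=33): L=49 R=87
Round 2 (k=29): L=87 R=211
Round 3 (k=49): L=211 R=61
Round 4 (k=50): L=61 R=34
Round 5 (k=26): L=34 R=70
Round 6 (k=8): L=70 R=21

Answer: 49,87 87,211 211,61 61,34 34,70 70,21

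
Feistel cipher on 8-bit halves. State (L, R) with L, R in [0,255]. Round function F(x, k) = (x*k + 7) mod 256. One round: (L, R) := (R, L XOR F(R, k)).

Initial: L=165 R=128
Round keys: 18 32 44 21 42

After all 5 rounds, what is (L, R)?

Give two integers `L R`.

Round 1 (k=18): L=128 R=162
Round 2 (k=32): L=162 R=199
Round 3 (k=44): L=199 R=153
Round 4 (k=21): L=153 R=83
Round 5 (k=42): L=83 R=60

Answer: 83 60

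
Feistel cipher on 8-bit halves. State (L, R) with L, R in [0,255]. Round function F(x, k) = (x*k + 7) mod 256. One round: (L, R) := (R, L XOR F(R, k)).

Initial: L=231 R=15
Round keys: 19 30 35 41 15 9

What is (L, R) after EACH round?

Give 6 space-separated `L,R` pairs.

Round 1 (k=19): L=15 R=195
Round 2 (k=30): L=195 R=238
Round 3 (k=35): L=238 R=82
Round 4 (k=41): L=82 R=199
Round 5 (k=15): L=199 R=226
Round 6 (k=9): L=226 R=62

Answer: 15,195 195,238 238,82 82,199 199,226 226,62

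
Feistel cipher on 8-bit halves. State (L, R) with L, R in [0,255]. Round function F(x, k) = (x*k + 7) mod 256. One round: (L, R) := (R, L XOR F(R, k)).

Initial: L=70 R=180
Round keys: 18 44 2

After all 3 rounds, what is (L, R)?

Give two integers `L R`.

Answer: 167 188

Derivation:
Round 1 (k=18): L=180 R=233
Round 2 (k=44): L=233 R=167
Round 3 (k=2): L=167 R=188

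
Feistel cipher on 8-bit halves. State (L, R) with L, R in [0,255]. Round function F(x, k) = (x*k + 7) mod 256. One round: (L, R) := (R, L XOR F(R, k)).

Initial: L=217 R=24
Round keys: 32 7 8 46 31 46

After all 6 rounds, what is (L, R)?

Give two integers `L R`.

Round 1 (k=32): L=24 R=222
Round 2 (k=7): L=222 R=1
Round 3 (k=8): L=1 R=209
Round 4 (k=46): L=209 R=148
Round 5 (k=31): L=148 R=34
Round 6 (k=46): L=34 R=183

Answer: 34 183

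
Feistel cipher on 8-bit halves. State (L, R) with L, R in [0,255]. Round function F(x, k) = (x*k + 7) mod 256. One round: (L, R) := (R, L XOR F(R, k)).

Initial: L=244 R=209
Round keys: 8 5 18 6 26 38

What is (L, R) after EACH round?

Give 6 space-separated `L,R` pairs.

Round 1 (k=8): L=209 R=123
Round 2 (k=5): L=123 R=191
Round 3 (k=18): L=191 R=14
Round 4 (k=6): L=14 R=228
Round 5 (k=26): L=228 R=33
Round 6 (k=38): L=33 R=9

Answer: 209,123 123,191 191,14 14,228 228,33 33,9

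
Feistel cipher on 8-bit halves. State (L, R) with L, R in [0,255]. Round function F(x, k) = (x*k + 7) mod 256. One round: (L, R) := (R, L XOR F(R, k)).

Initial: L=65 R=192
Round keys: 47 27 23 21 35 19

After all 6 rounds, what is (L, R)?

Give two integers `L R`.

Answer: 145 148

Derivation:
Round 1 (k=47): L=192 R=6
Round 2 (k=27): L=6 R=105
Round 3 (k=23): L=105 R=112
Round 4 (k=21): L=112 R=94
Round 5 (k=35): L=94 R=145
Round 6 (k=19): L=145 R=148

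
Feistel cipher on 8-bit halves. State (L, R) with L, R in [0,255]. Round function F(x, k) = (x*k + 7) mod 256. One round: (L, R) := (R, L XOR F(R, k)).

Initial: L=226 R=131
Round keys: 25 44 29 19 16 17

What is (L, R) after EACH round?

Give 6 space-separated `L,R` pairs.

Round 1 (k=25): L=131 R=48
Round 2 (k=44): L=48 R=196
Round 3 (k=29): L=196 R=11
Round 4 (k=19): L=11 R=28
Round 5 (k=16): L=28 R=204
Round 6 (k=17): L=204 R=143

Answer: 131,48 48,196 196,11 11,28 28,204 204,143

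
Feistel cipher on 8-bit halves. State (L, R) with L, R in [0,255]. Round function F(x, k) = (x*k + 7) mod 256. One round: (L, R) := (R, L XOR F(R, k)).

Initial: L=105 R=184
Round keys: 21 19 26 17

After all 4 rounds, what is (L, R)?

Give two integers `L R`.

Answer: 247 31

Derivation:
Round 1 (k=21): L=184 R=118
Round 2 (k=19): L=118 R=113
Round 3 (k=26): L=113 R=247
Round 4 (k=17): L=247 R=31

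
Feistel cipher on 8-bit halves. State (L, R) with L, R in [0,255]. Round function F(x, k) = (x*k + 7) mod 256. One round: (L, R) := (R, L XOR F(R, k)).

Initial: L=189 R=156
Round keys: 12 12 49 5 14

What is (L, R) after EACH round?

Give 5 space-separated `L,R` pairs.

Answer: 156,234 234,99 99,16 16,52 52,207

Derivation:
Round 1 (k=12): L=156 R=234
Round 2 (k=12): L=234 R=99
Round 3 (k=49): L=99 R=16
Round 4 (k=5): L=16 R=52
Round 5 (k=14): L=52 R=207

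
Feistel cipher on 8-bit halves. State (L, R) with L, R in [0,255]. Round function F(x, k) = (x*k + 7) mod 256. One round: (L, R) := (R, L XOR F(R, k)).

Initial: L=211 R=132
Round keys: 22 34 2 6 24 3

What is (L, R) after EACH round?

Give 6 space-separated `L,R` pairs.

Round 1 (k=22): L=132 R=140
Round 2 (k=34): L=140 R=27
Round 3 (k=2): L=27 R=177
Round 4 (k=6): L=177 R=54
Round 5 (k=24): L=54 R=166
Round 6 (k=3): L=166 R=207

Answer: 132,140 140,27 27,177 177,54 54,166 166,207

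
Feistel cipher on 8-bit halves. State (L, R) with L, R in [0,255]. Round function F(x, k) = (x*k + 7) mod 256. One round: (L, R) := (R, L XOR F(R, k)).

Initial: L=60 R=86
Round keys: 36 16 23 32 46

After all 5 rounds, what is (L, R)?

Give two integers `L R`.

Round 1 (k=36): L=86 R=35
Round 2 (k=16): L=35 R=97
Round 3 (k=23): L=97 R=157
Round 4 (k=32): L=157 R=198
Round 5 (k=46): L=198 R=6

Answer: 198 6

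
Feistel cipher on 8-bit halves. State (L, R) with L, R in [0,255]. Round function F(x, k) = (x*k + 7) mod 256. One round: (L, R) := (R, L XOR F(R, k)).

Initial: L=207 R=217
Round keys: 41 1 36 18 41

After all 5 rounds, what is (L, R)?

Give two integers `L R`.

Round 1 (k=41): L=217 R=7
Round 2 (k=1): L=7 R=215
Round 3 (k=36): L=215 R=68
Round 4 (k=18): L=68 R=24
Round 5 (k=41): L=24 R=155

Answer: 24 155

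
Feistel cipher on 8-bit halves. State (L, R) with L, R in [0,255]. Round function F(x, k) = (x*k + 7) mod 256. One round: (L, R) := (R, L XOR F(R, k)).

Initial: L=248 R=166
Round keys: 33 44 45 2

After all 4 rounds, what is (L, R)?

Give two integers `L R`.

Round 1 (k=33): L=166 R=149
Round 2 (k=44): L=149 R=5
Round 3 (k=45): L=5 R=125
Round 4 (k=2): L=125 R=4

Answer: 125 4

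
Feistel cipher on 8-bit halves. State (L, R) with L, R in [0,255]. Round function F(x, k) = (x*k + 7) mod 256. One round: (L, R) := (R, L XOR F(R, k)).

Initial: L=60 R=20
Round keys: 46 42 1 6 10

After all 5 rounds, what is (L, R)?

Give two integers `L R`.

Answer: 56 76

Derivation:
Round 1 (k=46): L=20 R=163
Round 2 (k=42): L=163 R=209
Round 3 (k=1): L=209 R=123
Round 4 (k=6): L=123 R=56
Round 5 (k=10): L=56 R=76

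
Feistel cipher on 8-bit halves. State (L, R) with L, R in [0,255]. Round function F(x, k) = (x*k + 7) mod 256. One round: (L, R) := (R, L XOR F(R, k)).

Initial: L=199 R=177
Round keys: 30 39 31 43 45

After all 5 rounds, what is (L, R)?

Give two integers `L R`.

Round 1 (k=30): L=177 R=2
Round 2 (k=39): L=2 R=228
Round 3 (k=31): L=228 R=161
Round 4 (k=43): L=161 R=246
Round 5 (k=45): L=246 R=228

Answer: 246 228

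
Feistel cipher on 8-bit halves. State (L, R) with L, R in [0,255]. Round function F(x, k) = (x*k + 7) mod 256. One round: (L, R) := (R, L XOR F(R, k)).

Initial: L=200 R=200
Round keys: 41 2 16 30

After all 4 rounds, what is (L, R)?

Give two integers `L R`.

Answer: 16 186

Derivation:
Round 1 (k=41): L=200 R=199
Round 2 (k=2): L=199 R=93
Round 3 (k=16): L=93 R=16
Round 4 (k=30): L=16 R=186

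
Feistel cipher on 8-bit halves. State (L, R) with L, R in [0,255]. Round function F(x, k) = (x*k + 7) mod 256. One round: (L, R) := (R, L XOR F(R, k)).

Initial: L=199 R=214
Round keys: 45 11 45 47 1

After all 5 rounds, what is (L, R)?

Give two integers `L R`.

Round 1 (k=45): L=214 R=98
Round 2 (k=11): L=98 R=235
Round 3 (k=45): L=235 R=52
Round 4 (k=47): L=52 R=120
Round 5 (k=1): L=120 R=75

Answer: 120 75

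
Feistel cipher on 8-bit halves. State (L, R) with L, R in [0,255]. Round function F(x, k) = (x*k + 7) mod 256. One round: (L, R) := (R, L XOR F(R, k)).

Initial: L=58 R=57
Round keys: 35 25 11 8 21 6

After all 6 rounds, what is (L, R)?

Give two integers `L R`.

Round 1 (k=35): L=57 R=232
Round 2 (k=25): L=232 R=150
Round 3 (k=11): L=150 R=145
Round 4 (k=8): L=145 R=25
Round 5 (k=21): L=25 R=133
Round 6 (k=6): L=133 R=60

Answer: 133 60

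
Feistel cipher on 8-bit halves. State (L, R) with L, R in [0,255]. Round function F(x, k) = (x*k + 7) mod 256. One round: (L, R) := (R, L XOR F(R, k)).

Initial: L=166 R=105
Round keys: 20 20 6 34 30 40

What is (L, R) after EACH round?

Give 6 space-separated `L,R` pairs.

Answer: 105,157 157,34 34,78 78,65 65,235 235,254

Derivation:
Round 1 (k=20): L=105 R=157
Round 2 (k=20): L=157 R=34
Round 3 (k=6): L=34 R=78
Round 4 (k=34): L=78 R=65
Round 5 (k=30): L=65 R=235
Round 6 (k=40): L=235 R=254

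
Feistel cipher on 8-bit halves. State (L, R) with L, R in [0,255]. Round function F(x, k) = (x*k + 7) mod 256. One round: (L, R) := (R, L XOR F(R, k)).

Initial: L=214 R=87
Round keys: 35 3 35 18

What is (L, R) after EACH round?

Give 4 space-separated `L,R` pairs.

Round 1 (k=35): L=87 R=58
Round 2 (k=3): L=58 R=226
Round 3 (k=35): L=226 R=215
Round 4 (k=18): L=215 R=199

Answer: 87,58 58,226 226,215 215,199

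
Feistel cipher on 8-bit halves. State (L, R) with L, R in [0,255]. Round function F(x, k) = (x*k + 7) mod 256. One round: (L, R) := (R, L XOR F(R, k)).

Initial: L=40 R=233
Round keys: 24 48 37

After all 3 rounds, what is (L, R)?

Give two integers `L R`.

Round 1 (k=24): L=233 R=247
Round 2 (k=48): L=247 R=190
Round 3 (k=37): L=190 R=138

Answer: 190 138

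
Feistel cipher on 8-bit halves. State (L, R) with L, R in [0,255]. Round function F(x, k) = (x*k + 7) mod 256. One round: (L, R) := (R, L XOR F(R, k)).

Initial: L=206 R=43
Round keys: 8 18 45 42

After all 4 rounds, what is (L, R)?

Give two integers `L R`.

Round 1 (k=8): L=43 R=145
Round 2 (k=18): L=145 R=18
Round 3 (k=45): L=18 R=160
Round 4 (k=42): L=160 R=85

Answer: 160 85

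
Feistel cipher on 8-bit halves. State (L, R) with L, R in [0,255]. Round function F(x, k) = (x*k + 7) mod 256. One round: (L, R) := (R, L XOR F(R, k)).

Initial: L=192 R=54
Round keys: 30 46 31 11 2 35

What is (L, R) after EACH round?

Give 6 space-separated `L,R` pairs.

Round 1 (k=30): L=54 R=155
Round 2 (k=46): L=155 R=215
Round 3 (k=31): L=215 R=139
Round 4 (k=11): L=139 R=215
Round 5 (k=2): L=215 R=62
Round 6 (k=35): L=62 R=86

Answer: 54,155 155,215 215,139 139,215 215,62 62,86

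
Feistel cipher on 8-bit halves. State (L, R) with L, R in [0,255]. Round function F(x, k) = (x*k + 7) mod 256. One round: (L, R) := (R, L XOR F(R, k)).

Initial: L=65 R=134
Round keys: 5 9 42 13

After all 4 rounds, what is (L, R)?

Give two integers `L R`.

Answer: 205 253

Derivation:
Round 1 (k=5): L=134 R=228
Round 2 (k=9): L=228 R=141
Round 3 (k=42): L=141 R=205
Round 4 (k=13): L=205 R=253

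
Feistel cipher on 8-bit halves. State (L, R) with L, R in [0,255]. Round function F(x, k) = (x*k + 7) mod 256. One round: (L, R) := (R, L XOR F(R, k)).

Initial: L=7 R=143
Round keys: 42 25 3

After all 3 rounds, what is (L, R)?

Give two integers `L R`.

Answer: 126 251

Derivation:
Round 1 (k=42): L=143 R=122
Round 2 (k=25): L=122 R=126
Round 3 (k=3): L=126 R=251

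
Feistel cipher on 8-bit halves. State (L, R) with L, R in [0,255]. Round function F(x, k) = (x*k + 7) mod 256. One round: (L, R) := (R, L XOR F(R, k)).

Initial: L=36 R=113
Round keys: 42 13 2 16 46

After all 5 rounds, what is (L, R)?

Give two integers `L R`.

Round 1 (k=42): L=113 R=181
Round 2 (k=13): L=181 R=73
Round 3 (k=2): L=73 R=44
Round 4 (k=16): L=44 R=142
Round 5 (k=46): L=142 R=167

Answer: 142 167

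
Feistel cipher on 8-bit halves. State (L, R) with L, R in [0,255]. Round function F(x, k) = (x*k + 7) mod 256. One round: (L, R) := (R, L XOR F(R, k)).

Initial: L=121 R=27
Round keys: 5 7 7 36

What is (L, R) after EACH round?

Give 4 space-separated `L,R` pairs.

Answer: 27,247 247,211 211,59 59,128

Derivation:
Round 1 (k=5): L=27 R=247
Round 2 (k=7): L=247 R=211
Round 3 (k=7): L=211 R=59
Round 4 (k=36): L=59 R=128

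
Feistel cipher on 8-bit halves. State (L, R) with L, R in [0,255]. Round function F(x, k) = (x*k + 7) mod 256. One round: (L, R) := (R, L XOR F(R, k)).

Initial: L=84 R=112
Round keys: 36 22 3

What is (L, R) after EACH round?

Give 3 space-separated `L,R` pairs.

Answer: 112,147 147,217 217,1

Derivation:
Round 1 (k=36): L=112 R=147
Round 2 (k=22): L=147 R=217
Round 3 (k=3): L=217 R=1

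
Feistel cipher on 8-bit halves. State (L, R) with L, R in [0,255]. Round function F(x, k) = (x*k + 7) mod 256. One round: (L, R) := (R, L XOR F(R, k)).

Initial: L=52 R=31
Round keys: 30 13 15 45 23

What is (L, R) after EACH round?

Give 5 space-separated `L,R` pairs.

Round 1 (k=30): L=31 R=157
Round 2 (k=13): L=157 R=31
Round 3 (k=15): L=31 R=69
Round 4 (k=45): L=69 R=55
Round 5 (k=23): L=55 R=189

Answer: 31,157 157,31 31,69 69,55 55,189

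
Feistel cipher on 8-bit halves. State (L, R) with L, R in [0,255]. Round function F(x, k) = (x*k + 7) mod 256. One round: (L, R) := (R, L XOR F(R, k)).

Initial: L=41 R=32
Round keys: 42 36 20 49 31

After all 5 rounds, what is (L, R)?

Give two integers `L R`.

Answer: 203 129

Derivation:
Round 1 (k=42): L=32 R=110
Round 2 (k=36): L=110 R=95
Round 3 (k=20): L=95 R=29
Round 4 (k=49): L=29 R=203
Round 5 (k=31): L=203 R=129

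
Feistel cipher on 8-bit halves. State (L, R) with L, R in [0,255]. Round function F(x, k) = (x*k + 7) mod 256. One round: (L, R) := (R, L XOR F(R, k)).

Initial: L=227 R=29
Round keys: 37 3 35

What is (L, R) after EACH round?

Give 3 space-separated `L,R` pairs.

Round 1 (k=37): L=29 R=219
Round 2 (k=3): L=219 R=133
Round 3 (k=35): L=133 R=237

Answer: 29,219 219,133 133,237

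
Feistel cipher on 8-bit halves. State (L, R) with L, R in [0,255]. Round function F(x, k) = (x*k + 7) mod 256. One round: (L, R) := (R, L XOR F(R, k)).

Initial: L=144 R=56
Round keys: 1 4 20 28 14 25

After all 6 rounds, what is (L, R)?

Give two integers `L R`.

Answer: 99 30

Derivation:
Round 1 (k=1): L=56 R=175
Round 2 (k=4): L=175 R=251
Round 3 (k=20): L=251 R=12
Round 4 (k=28): L=12 R=172
Round 5 (k=14): L=172 R=99
Round 6 (k=25): L=99 R=30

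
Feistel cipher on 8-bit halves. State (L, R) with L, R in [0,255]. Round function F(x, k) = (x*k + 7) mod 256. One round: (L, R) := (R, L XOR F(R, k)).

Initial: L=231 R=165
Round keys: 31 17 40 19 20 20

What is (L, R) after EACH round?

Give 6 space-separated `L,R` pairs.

Round 1 (k=31): L=165 R=229
Round 2 (k=17): L=229 R=153
Round 3 (k=40): L=153 R=10
Round 4 (k=19): L=10 R=92
Round 5 (k=20): L=92 R=61
Round 6 (k=20): L=61 R=151

Answer: 165,229 229,153 153,10 10,92 92,61 61,151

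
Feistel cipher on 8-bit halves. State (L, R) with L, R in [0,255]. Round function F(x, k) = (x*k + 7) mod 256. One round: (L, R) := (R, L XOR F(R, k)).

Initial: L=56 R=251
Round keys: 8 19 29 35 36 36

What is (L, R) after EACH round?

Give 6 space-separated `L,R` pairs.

Round 1 (k=8): L=251 R=231
Round 2 (k=19): L=231 R=215
Round 3 (k=29): L=215 R=133
Round 4 (k=35): L=133 R=225
Round 5 (k=36): L=225 R=46
Round 6 (k=36): L=46 R=158

Answer: 251,231 231,215 215,133 133,225 225,46 46,158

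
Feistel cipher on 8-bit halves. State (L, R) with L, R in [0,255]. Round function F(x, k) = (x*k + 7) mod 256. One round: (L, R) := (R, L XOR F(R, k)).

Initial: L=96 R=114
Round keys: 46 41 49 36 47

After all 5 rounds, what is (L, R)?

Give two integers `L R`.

Answer: 71 228

Derivation:
Round 1 (k=46): L=114 R=227
Round 2 (k=41): L=227 R=16
Round 3 (k=49): L=16 R=244
Round 4 (k=36): L=244 R=71
Round 5 (k=47): L=71 R=228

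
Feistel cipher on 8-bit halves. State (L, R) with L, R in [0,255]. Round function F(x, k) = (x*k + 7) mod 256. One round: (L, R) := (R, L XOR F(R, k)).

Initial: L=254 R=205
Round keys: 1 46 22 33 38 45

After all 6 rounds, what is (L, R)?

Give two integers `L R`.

Answer: 218 95

Derivation:
Round 1 (k=1): L=205 R=42
Round 2 (k=46): L=42 R=94
Round 3 (k=22): L=94 R=49
Round 4 (k=33): L=49 R=6
Round 5 (k=38): L=6 R=218
Round 6 (k=45): L=218 R=95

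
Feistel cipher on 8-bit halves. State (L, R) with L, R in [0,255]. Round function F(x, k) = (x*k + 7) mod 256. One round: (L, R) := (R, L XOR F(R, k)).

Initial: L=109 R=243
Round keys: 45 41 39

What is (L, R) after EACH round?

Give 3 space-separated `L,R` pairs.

Answer: 243,211 211,33 33,221

Derivation:
Round 1 (k=45): L=243 R=211
Round 2 (k=41): L=211 R=33
Round 3 (k=39): L=33 R=221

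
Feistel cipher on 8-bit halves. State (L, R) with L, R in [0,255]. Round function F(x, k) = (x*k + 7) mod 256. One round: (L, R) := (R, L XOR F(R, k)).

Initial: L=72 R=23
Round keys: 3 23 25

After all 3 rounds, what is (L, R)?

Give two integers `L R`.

Round 1 (k=3): L=23 R=4
Round 2 (k=23): L=4 R=116
Round 3 (k=25): L=116 R=95

Answer: 116 95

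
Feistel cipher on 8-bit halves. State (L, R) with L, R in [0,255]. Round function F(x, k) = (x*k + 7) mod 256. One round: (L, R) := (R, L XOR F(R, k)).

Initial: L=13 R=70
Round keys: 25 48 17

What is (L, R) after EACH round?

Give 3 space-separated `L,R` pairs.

Round 1 (k=25): L=70 R=208
Round 2 (k=48): L=208 R=65
Round 3 (k=17): L=65 R=136

Answer: 70,208 208,65 65,136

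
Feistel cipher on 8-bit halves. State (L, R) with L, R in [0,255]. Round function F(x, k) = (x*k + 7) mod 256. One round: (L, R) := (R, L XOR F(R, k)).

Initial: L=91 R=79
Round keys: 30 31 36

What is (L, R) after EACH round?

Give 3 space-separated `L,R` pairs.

Answer: 79,18 18,122 122,61

Derivation:
Round 1 (k=30): L=79 R=18
Round 2 (k=31): L=18 R=122
Round 3 (k=36): L=122 R=61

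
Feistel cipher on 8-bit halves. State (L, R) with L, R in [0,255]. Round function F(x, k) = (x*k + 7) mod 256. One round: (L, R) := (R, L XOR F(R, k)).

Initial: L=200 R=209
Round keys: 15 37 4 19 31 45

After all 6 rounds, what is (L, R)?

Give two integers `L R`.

Answer: 16 9

Derivation:
Round 1 (k=15): L=209 R=142
Round 2 (k=37): L=142 R=92
Round 3 (k=4): L=92 R=249
Round 4 (k=19): L=249 R=222
Round 5 (k=31): L=222 R=16
Round 6 (k=45): L=16 R=9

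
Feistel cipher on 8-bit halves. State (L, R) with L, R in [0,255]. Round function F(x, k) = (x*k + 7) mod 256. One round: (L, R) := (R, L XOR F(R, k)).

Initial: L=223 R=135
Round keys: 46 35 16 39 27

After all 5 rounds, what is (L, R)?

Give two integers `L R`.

Answer: 48 102

Derivation:
Round 1 (k=46): L=135 R=150
Round 2 (k=35): L=150 R=14
Round 3 (k=16): L=14 R=113
Round 4 (k=39): L=113 R=48
Round 5 (k=27): L=48 R=102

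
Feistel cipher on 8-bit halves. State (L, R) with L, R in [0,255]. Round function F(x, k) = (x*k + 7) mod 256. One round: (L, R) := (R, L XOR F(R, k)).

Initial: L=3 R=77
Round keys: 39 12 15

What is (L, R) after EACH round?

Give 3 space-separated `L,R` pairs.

Round 1 (k=39): L=77 R=193
Round 2 (k=12): L=193 R=94
Round 3 (k=15): L=94 R=72

Answer: 77,193 193,94 94,72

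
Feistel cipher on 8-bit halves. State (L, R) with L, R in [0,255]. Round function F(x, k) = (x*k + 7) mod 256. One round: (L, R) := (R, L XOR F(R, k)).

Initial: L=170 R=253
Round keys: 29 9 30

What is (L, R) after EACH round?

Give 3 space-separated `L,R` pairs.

Answer: 253,26 26,12 12,117

Derivation:
Round 1 (k=29): L=253 R=26
Round 2 (k=9): L=26 R=12
Round 3 (k=30): L=12 R=117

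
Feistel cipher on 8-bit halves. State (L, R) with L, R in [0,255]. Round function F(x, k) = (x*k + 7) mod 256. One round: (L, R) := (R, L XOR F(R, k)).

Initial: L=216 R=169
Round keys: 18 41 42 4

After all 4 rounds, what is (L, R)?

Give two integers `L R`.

Round 1 (k=18): L=169 R=49
Round 2 (k=41): L=49 R=73
Round 3 (k=42): L=73 R=48
Round 4 (k=4): L=48 R=142

Answer: 48 142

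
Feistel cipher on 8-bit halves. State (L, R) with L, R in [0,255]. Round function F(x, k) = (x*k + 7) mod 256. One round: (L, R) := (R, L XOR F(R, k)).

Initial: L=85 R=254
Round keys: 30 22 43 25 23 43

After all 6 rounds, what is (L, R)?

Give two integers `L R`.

Round 1 (k=30): L=254 R=158
Round 2 (k=22): L=158 R=101
Round 3 (k=43): L=101 R=96
Round 4 (k=25): L=96 R=2
Round 5 (k=23): L=2 R=85
Round 6 (k=43): L=85 R=76

Answer: 85 76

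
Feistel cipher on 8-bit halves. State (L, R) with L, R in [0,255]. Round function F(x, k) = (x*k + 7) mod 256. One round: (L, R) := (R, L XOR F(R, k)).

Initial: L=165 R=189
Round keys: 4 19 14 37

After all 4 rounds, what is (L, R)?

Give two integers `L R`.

Answer: 17 192

Derivation:
Round 1 (k=4): L=189 R=94
Round 2 (k=19): L=94 R=188
Round 3 (k=14): L=188 R=17
Round 4 (k=37): L=17 R=192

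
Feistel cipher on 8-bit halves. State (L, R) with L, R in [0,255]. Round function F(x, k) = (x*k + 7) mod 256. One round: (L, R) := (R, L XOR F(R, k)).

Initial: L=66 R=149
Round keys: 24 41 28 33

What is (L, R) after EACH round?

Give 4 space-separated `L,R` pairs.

Round 1 (k=24): L=149 R=189
Round 2 (k=41): L=189 R=217
Round 3 (k=28): L=217 R=126
Round 4 (k=33): L=126 R=156

Answer: 149,189 189,217 217,126 126,156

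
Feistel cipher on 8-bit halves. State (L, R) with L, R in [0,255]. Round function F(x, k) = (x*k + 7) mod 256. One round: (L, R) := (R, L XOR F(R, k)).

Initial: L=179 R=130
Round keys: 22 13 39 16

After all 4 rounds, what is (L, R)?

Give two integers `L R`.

Round 1 (k=22): L=130 R=128
Round 2 (k=13): L=128 R=5
Round 3 (k=39): L=5 R=74
Round 4 (k=16): L=74 R=162

Answer: 74 162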